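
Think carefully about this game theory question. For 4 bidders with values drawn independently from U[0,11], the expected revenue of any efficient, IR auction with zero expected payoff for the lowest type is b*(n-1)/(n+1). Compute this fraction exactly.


Step 1: By Revenue Equivalence, expected revenue = b*(n-1)/(n+1)
Step 2: Substituting n = 4, b = 11
Step 3: Revenue = 11*(4-1)/(4+1) = 11*3/5
Step 4: Revenue = 33/5

33/5


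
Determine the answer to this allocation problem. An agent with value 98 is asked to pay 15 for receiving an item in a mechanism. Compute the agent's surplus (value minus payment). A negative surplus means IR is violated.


Step 1: Surplus = value - payment = 98 - 15 = 83
Step 2: IR is satisfied (surplus >= 0)

83


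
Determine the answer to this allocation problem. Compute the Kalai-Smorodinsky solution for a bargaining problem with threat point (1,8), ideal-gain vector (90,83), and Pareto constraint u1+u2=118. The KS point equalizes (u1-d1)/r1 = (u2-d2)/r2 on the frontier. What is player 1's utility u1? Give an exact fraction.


Step 1: At the KS point, (u1-d1)/r1 = (u2-d2)/r2 = t and u1+u2 = 118
Step 2: u1 = d1 + r1*t and u2 = d2 + r2*t, so (d1 + r1*t) + (d2 + r2*t) = 118
Step 3: t = (118 - 1 - 8)/(90 + 83) = 109/173
Step 4: u1 = d1 + r1*t = 1 + 90 * 109/173 = 9983/173
Step 5: (Check: u2 = d2 + r2*t = 10431/173; u1+u2 = 9983/173 + 10431/173 = 118, on the frontier.)

9983/173


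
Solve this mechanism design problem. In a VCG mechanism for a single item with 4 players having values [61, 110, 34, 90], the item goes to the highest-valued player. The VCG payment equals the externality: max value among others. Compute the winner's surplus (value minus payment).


Step 1: The winner is the agent with the highest value: agent 1 with value 110
Step 2: Values of other agents: [61, 34, 90]
Step 3: VCG payment = max of others' values = 90
Step 4: Surplus = 110 - 90 = 20

20


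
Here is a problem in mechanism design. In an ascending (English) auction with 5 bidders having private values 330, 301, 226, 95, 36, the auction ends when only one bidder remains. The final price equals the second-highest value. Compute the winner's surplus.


Step 1: Identify the highest value: 330
Step 2: Identify the second-highest value: 301
Step 3: The final price = second-highest value = 301
Step 4: Surplus = 330 - 301 = 29

29


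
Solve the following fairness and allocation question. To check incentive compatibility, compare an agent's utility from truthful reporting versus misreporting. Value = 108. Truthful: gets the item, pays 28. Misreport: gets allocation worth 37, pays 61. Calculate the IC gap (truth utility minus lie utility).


Step 1: U(truth) = value - payment = 108 - 28 = 80
Step 2: U(lie) = allocation - payment = 37 - 61 = -24
Step 3: IC gap = 80 - (-24) = 104

104


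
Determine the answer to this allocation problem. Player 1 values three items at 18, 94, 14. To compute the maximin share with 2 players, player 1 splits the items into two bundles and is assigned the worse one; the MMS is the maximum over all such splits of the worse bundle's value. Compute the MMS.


Step 1: Item values = 18, 94, 14
Step 2: Enumerate all 2-bundle partitions and take the smaller bundle:
  Partition 1: {18} vs {94,14} -> bundles 18, 108; min = 18
  Partition 2: {94} vs {18,14} -> bundles 94, 32; min = 32
  Partition 3: {14} vs {18,94} -> bundles 14, 112; min = 14
Step 3: MMS = max(18, 32, 14) = 32

32


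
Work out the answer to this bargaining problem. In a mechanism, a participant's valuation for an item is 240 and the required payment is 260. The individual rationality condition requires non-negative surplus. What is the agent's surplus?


Step 1: Surplus = value - payment = 240 - 260 = -20
Step 2: IR is violated (surplus < 0)

-20


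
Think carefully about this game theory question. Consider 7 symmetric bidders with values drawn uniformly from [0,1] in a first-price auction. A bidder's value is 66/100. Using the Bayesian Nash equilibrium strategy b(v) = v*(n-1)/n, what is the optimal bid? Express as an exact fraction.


Step 1: The symmetric BNE bidding function is b(v) = v * (n-1) / n
Step 2: Substitute v = 33/50 and n = 7
Step 3: b = 33/50 * 6/7
Step 4: b = 99/175

99/175


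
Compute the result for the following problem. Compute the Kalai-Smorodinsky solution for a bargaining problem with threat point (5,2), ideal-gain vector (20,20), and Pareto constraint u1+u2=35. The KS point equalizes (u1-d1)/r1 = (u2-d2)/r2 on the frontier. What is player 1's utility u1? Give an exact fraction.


Step 1: At the KS point, (u1-d1)/r1 = (u2-d2)/r2 = t and u1+u2 = 35
Step 2: u1 = d1 + r1*t and u2 = d2 + r2*t, so (d1 + r1*t) + (d2 + r2*t) = 35
Step 3: t = (35 - 5 - 2)/(20 + 20) = 28/40 = 7/10
Step 4: u1 = d1 + r1*t = 5 + 20 * 7/10 = 19
Step 5: (Check: u2 = d2 + r2*t = 16; u1+u2 = 19 + 16 = 35, on the frontier.)

19


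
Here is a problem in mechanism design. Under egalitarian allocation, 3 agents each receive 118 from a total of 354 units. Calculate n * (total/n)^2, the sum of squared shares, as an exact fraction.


Step 1: Each agent's share = 354/3 = 118
Step 2: Square of each share = (118)^2 = 13924
Step 3: Sum of squares = 3 * 13924 = 41772

41772


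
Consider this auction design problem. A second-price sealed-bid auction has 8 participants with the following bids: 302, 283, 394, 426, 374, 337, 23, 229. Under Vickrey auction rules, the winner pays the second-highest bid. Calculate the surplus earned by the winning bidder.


Step 1: Sort bids in descending order: 426, 394, 374, 337, 302, 283, 229, 23
Step 2: The winning bid is the highest: 426
Step 3: The payment equals the second-highest bid: 394
Step 4: Surplus = winner's bid - payment = 426 - 394 = 32

32


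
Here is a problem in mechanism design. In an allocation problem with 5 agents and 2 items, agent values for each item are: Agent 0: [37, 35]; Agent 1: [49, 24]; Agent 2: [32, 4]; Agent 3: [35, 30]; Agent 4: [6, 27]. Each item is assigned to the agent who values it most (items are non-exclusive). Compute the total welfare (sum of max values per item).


Step 1: For each item, find the maximum value among all agents.
Step 2: Item 0 -> Agent 1 (value 49)
Step 3: Item 1 -> Agent 0 (value 35)
Step 4: Total welfare = 49 + 35 = 84

84


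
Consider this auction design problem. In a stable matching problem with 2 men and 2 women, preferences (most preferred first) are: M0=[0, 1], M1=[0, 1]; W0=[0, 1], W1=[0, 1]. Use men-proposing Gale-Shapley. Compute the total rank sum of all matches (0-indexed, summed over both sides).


Step 1: Run Gale-Shapley (men propose, women hold best offer):
  M0 proposes to W0; she accepts
  M1 proposes to W0; rejected
  M1 proposes to W1; she accepts
Step 2: Final matching: W0-M0, W1-M1
Step 3: 0-indexed ranks (man's rank of his match, then woman's): 0 + 0 + 1 + 1
Step 4: Total rank sum = 2

2


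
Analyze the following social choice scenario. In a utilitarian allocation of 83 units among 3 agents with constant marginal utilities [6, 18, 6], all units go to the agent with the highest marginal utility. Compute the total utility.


Step 1: The marginal utilities are [6, 18, 6]
Step 2: The highest marginal utility is 18
Step 3: All 83 units go to that agent
Step 4: Total utility = 18 * 83 = 1494

1494


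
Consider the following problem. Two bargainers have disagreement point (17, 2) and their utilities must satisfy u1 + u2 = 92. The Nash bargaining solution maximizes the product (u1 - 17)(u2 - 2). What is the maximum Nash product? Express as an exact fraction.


Step 1: The Nash solution splits surplus symmetrically above the disagreement point
Step 2: u1 = (total + d1 - d2)/2 = (92 + 17 - 2)/2 = 107/2
Step 3: u2 = (total - d1 + d2)/2 = (92 - 17 + 2)/2 = 77/2
Step 4: Nash product = (107/2 - 17) * (77/2 - 2)
Step 5: = 73/2 * 73/2 = 5329/4

5329/4


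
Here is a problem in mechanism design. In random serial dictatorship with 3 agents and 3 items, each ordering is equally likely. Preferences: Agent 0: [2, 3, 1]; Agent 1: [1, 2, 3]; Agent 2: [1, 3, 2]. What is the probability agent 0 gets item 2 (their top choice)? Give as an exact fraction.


Step 1: Agent 0 wants item 2
Step 2: There are 6 possible orderings of agents
Step 3: In 5 orderings, agent 0 gets item 2
Step 4: Probability = 5/6

5/6


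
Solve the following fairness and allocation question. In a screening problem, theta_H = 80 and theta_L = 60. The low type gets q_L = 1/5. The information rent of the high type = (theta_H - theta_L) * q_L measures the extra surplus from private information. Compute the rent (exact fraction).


Step 1: theta_H - theta_L = 80 - 60 = 20
Step 2: Information rent = (theta_H - theta_L) * q_L
Step 3: = 20 * 1/5
Step 4: = 4

4


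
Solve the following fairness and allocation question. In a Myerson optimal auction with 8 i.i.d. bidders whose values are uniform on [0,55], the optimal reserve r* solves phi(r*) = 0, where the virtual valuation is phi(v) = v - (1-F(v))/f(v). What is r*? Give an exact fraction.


Step 1: For U[0,55], F(v) = v/55 and f(v) = 1/55
Step 2: phi(v) = v - (1 - v/55)/(1/55) = v - (55 - v) = 2v - 55
Step 3: Set phi(r*) = 0: 2r* - 55 = 0
Step 4: r* = 55/2 (the number of bidders n = 8 does not enter)

55/2


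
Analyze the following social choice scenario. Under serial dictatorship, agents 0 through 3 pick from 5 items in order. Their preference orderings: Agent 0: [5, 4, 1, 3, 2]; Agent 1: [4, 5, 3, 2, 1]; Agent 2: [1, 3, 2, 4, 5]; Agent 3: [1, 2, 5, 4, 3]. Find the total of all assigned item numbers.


Step 1: Agent 0 picks item 5
Step 2: Agent 1 picks item 4
Step 3: Agent 2 picks item 1
Step 4: Agent 3 picks item 2
Step 5: Sum = 5 + 4 + 1 + 2 = 12

12


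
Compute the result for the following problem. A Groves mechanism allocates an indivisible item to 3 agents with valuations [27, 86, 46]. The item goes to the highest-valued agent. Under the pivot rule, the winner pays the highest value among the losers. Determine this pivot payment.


Step 1: The efficient winner is agent 1 with value 86
Step 2: Other agents' values: [27, 46]
Step 3: Pivot payment = max(others) = 46
Step 4: The winner pays 46

46


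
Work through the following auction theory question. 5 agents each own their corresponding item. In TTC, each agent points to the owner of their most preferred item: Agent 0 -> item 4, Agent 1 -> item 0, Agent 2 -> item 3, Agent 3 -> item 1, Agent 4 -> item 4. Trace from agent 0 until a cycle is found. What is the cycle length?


Step 1: Trace the pointer graph from agent 0: 0 -> 4 -> 4
Step 2: A cycle is detected when we revisit agent 4
Step 3: The cycle is: 4 -> 4
Step 4: Cycle length = 1

1


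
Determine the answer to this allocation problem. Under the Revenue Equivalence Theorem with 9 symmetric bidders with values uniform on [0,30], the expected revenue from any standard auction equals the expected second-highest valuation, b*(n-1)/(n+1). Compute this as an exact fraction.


Step 1: By Revenue Equivalence, expected revenue = b*(n-1)/(n+1)
Step 2: Substituting n = 9, b = 30
Step 3: Revenue = 30*(9-1)/(9+1) = 30*8/10
Step 4: Revenue = 240/10 = 24

24


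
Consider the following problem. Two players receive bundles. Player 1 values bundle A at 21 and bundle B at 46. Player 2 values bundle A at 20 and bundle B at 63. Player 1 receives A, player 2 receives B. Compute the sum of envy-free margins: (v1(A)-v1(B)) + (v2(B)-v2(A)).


Step 1: Player 1's margin = v1(A) - v1(B) = 21 - 46 = -25
Step 2: Player 2's margin = v2(B) - v2(A) = 63 - 20 = 43
Step 3: Total margin = -25 + 43 = 18

18


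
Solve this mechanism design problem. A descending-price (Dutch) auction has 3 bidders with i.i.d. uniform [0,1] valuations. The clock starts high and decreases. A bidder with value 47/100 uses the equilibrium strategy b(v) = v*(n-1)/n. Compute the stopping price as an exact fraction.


Step 1: Dutch auctions are strategically equivalent to first-price auctions
Step 2: The equilibrium bid is b(v) = v*(n-1)/n
Step 3: b = 47/100 * 2/3
Step 4: b = 47/150

47/150


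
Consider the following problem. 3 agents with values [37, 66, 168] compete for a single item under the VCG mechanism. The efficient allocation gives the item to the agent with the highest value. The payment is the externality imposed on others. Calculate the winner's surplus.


Step 1: The winner is the agent with the highest value: agent 2 with value 168
Step 2: Values of other agents: [37, 66]
Step 3: VCG payment = max of others' values = 66
Step 4: Surplus = 168 - 66 = 102

102


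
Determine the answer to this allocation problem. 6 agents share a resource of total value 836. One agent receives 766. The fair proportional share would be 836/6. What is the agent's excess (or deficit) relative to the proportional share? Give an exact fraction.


Step 1: Proportional share = 836/6 = 418/3
Step 2: Agent's actual allocation = 766
Step 3: Excess = 766 - 418/3 = 1880/3

1880/3


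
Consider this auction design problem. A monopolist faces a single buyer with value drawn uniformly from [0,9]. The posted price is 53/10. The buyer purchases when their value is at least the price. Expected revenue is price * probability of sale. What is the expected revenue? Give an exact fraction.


Step 1: Posted price r = 53/10, value support [0,9]
Step 2: P(v >= r) = (9 - 53/10)/9 = 37/90
Step 3: Expected revenue = r * P(v >= r) = 53/10 * 37/90
Step 4: Revenue = 1961/900

1961/900


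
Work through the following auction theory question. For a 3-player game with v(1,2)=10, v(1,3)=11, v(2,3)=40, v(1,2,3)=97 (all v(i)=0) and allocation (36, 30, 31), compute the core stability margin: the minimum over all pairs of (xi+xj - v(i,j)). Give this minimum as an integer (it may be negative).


Step 1: Slack for coalition (1,2): x1+x2 - v12 = 66 - 10 = 56
Step 2: Slack for coalition (1,3): x1+x3 - v13 = 67 - 11 = 56
Step 3: Slack for coalition (2,3): x2+x3 - v23 = 61 - 40 = 21
Step 4: Minimum slack = min(56, 56, 21) = 21, attained by (2,3); no pair can gain by deviating, so the allocation is in the core

21


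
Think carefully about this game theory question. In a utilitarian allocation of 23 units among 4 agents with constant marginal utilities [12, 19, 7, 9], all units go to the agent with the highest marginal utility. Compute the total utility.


Step 1: The marginal utilities are [12, 19, 7, 9]
Step 2: The highest marginal utility is 19
Step 3: All 23 units go to that agent
Step 4: Total utility = 19 * 23 = 437

437


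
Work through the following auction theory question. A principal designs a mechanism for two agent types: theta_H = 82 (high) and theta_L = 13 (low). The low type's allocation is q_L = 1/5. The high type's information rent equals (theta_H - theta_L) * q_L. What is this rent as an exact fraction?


Step 1: theta_H - theta_L = 82 - 13 = 69
Step 2: Information rent = (theta_H - theta_L) * q_L
Step 3: = 69 * 1/5
Step 4: = 69/5

69/5


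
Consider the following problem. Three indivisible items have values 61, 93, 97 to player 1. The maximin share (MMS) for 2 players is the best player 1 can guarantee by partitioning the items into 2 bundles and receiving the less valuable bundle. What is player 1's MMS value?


Step 1: Item values = 61, 93, 97
Step 2: Enumerate all 2-bundle partitions and take the smaller bundle:
  Partition 1: {61} vs {93,97} -> bundles 61, 190; min = 61
  Partition 2: {93} vs {61,97} -> bundles 93, 158; min = 93
  Partition 3: {97} vs {61,93} -> bundles 97, 154; min = 97
Step 3: MMS = max(61, 93, 97) = 97

97


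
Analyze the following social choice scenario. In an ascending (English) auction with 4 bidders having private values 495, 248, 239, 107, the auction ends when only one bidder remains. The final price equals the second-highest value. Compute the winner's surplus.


Step 1: Identify the highest value: 495
Step 2: Identify the second-highest value: 248
Step 3: The final price = second-highest value = 248
Step 4: Surplus = 495 - 248 = 247

247


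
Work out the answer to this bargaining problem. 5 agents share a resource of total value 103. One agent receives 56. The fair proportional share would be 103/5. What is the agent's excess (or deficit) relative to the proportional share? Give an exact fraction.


Step 1: Proportional share = 103/5
Step 2: Agent's actual allocation = 56
Step 3: Excess = 56 - 103/5 = 177/5

177/5


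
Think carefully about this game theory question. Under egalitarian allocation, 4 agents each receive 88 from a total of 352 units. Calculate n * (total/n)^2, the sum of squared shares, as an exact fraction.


Step 1: Each agent's share = 352/4 = 88
Step 2: Square of each share = (88)^2 = 7744
Step 3: Sum of squares = 4 * 7744 = 30976

30976


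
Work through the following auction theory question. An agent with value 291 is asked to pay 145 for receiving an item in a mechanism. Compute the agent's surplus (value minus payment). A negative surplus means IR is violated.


Step 1: Surplus = value - payment = 291 - 145 = 146
Step 2: IR is satisfied (surplus >= 0)

146


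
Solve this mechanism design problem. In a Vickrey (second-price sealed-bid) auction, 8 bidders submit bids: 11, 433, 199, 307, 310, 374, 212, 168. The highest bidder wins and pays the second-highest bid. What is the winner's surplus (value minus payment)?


Step 1: Sort bids in descending order: 433, 374, 310, 307, 212, 199, 168, 11
Step 2: The winning bid is the highest: 433
Step 3: The payment equals the second-highest bid: 374
Step 4: Surplus = winner's bid - payment = 433 - 374 = 59

59


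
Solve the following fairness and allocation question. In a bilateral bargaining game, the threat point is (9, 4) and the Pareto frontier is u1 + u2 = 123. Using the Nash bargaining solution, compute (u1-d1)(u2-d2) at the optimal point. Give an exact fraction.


Step 1: The Nash solution splits surplus symmetrically above the disagreement point
Step 2: u1 = (total + d1 - d2)/2 = (123 + 9 - 4)/2 = 64
Step 3: u2 = (total - d1 + d2)/2 = (123 - 9 + 4)/2 = 59
Step 4: Nash product = (64 - 9) * (59 - 4)
Step 5: = 55 * 55 = 3025

3025


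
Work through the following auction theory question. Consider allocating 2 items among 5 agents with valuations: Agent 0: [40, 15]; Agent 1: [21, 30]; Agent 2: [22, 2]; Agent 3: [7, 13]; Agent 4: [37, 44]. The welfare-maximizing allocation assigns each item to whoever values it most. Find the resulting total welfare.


Step 1: For each item, find the maximum value among all agents.
Step 2: Item 0 -> Agent 0 (value 40)
Step 3: Item 1 -> Agent 4 (value 44)
Step 4: Total welfare = 40 + 44 = 84

84


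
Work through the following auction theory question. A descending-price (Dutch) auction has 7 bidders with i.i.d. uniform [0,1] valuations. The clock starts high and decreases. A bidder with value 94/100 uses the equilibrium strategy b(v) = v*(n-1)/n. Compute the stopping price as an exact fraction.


Step 1: Dutch auctions are strategically equivalent to first-price auctions
Step 2: The equilibrium bid is b(v) = v*(n-1)/n
Step 3: b = 47/50 * 6/7
Step 4: b = 141/175

141/175


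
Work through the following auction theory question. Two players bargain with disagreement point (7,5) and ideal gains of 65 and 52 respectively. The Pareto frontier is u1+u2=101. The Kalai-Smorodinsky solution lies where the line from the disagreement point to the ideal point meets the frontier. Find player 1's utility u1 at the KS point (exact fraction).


Step 1: At the KS point, (u1-d1)/r1 = (u2-d2)/r2 = t and u1+u2 = 101
Step 2: u1 = d1 + r1*t and u2 = d2 + r2*t, so (d1 + r1*t) + (d2 + r2*t) = 101
Step 3: t = (101 - 7 - 5)/(65 + 52) = 89/117
Step 4: u1 = d1 + r1*t = 7 + 65 * 89/117 = 508/9
Step 5: (Check: u2 = d2 + r2*t = 401/9; u1+u2 = 508/9 + 401/9 = 101, on the frontier.)

508/9


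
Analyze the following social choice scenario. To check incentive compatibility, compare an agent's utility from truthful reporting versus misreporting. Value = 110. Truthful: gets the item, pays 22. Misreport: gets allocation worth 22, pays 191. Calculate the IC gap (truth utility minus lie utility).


Step 1: U(truth) = value - payment = 110 - 22 = 88
Step 2: U(lie) = allocation - payment = 22 - 191 = -169
Step 3: IC gap = 88 - (-169) = 257

257


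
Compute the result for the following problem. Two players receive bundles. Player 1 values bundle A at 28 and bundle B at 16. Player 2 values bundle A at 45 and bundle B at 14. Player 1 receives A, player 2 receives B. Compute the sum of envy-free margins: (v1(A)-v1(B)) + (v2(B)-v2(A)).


Step 1: Player 1's margin = v1(A) - v1(B) = 28 - 16 = 12
Step 2: Player 2's margin = v2(B) - v2(A) = 14 - 45 = -31
Step 3: Total margin = 12 + -31 = -19

-19


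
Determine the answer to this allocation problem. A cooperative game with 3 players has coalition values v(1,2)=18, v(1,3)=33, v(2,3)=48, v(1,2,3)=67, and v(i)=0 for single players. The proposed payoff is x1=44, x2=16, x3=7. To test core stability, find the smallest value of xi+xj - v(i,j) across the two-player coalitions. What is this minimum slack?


Step 1: Slack for coalition (1,2): x1+x2 - v12 = 60 - 18 = 42
Step 2: Slack for coalition (1,3): x1+x3 - v13 = 51 - 33 = 18
Step 3: Slack for coalition (2,3): x2+x3 - v23 = 23 - 48 = -25
Step 4: Minimum slack = min(42, 18, -25) = -25, attained by (2,3); coalition (2,3) can block (slack < 0), so the allocation is not in the core

-25


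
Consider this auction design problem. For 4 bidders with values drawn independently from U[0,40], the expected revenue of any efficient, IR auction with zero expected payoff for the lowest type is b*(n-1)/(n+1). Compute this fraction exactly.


Step 1: By Revenue Equivalence, expected revenue = b*(n-1)/(n+1)
Step 2: Substituting n = 4, b = 40
Step 3: Revenue = 40*(4-1)/(4+1) = 40*3/5
Step 4: Revenue = 120/5 = 24

24


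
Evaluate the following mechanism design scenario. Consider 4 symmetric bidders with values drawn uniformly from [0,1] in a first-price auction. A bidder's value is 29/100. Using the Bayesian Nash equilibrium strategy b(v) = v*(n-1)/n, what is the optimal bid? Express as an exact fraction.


Step 1: The symmetric BNE bidding function is b(v) = v * (n-1) / n
Step 2: Substitute v = 29/100 and n = 4
Step 3: b = 29/100 * 3/4
Step 4: b = 87/400

87/400


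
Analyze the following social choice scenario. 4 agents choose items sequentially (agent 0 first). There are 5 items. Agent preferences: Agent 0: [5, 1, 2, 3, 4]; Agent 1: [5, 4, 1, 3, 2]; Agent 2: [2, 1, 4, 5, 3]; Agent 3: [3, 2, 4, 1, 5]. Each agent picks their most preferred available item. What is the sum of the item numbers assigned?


Step 1: Agent 0 picks item 5
Step 2: Agent 1 picks item 4
Step 3: Agent 2 picks item 2
Step 4: Agent 3 picks item 3
Step 5: Sum = 5 + 4 + 2 + 3 = 14

14


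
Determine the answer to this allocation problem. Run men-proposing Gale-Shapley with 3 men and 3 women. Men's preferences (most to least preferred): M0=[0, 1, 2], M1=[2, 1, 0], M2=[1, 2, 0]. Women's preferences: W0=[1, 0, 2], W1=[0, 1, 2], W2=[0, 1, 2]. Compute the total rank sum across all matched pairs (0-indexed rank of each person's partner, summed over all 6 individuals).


Step 1: Run Gale-Shapley (men propose, women hold best offer):
  M0 proposes to W0; she accepts
  M1 proposes to W2; she accepts
  M2 proposes to W1; she accepts
Step 2: Final matching: W0-M0, W1-M2, W2-M1
Step 3: 0-indexed ranks (man's rank of his match, then woman's): 0 + 1 + 0 + 2 + 0 + 1
Step 4: Total rank sum = 4

4


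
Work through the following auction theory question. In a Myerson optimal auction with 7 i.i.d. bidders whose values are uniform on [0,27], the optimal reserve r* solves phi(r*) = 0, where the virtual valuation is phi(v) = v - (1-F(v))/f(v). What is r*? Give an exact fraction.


Step 1: For U[0,27], F(v) = v/27 and f(v) = 1/27
Step 2: phi(v) = v - (1 - v/27)/(1/27) = v - (27 - v) = 2v - 27
Step 3: Set phi(r*) = 0: 2r* - 27 = 0
Step 4: r* = 27/2 (the number of bidders n = 7 does not enter)

27/2


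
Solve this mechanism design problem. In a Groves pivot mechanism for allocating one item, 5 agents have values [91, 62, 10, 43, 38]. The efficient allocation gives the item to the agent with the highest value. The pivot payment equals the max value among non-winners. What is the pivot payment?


Step 1: The efficient winner is agent 0 with value 91
Step 2: Other agents' values: [62, 10, 43, 38]
Step 3: Pivot payment = max(others) = 62
Step 4: The winner pays 62

62


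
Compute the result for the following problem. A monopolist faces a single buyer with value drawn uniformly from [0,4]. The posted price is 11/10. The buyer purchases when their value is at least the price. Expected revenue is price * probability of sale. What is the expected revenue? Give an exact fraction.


Step 1: Posted price r = 11/10, value support [0,4]
Step 2: P(v >= r) = (4 - 11/10)/4 = 29/40
Step 3: Expected revenue = r * P(v >= r) = 11/10 * 29/40
Step 4: Revenue = 319/400

319/400


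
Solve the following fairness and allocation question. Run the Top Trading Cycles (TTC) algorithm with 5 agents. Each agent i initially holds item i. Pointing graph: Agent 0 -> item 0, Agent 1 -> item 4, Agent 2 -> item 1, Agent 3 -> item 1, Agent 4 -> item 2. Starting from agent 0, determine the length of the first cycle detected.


Step 1: Trace the pointer graph from agent 0: 0 -> 0
Step 2: A cycle is detected when we revisit agent 0
Step 3: The cycle is: 0 -> 0
Step 4: Cycle length = 1

1


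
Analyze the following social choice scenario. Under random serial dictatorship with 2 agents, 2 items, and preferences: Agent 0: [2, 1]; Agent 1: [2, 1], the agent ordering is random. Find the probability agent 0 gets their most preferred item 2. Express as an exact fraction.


Step 1: Agent 0 wants item 2
Step 2: There are 2 possible orderings of agents
Step 3: In 1 orderings, agent 0 gets item 2
Step 4: Probability = 1/2

1/2


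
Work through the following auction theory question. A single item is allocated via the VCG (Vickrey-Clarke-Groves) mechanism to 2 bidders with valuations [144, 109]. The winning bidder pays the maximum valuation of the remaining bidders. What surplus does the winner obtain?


Step 1: The winner is the agent with the highest value: agent 0 with value 144
Step 2: Values of other agents: [109]
Step 3: VCG payment = max of others' values = 109
Step 4: Surplus = 144 - 109 = 35

35


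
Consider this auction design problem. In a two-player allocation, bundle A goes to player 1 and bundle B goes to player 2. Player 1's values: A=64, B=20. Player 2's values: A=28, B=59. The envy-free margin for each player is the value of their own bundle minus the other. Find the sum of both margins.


Step 1: Player 1's margin = v1(A) - v1(B) = 64 - 20 = 44
Step 2: Player 2's margin = v2(B) - v2(A) = 59 - 28 = 31
Step 3: Total margin = 44 + 31 = 75

75


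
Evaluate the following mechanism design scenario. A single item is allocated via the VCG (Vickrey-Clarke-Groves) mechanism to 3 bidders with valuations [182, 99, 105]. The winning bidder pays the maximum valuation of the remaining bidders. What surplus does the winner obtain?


Step 1: The winner is the agent with the highest value: agent 0 with value 182
Step 2: Values of other agents: [99, 105]
Step 3: VCG payment = max of others' values = 105
Step 4: Surplus = 182 - 105 = 77

77


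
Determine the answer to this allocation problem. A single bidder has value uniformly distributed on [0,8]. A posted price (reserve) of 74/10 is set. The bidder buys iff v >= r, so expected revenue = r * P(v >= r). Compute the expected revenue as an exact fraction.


Step 1: Posted price r = 37/5, value support [0,8]
Step 2: P(v >= r) = (8 - 37/5)/8 = 3/40
Step 3: Expected revenue = r * P(v >= r) = 37/5 * 3/40
Step 4: Revenue = 111/200

111/200


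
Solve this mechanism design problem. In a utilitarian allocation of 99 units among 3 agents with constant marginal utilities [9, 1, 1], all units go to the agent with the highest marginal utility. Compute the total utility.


Step 1: The marginal utilities are [9, 1, 1]
Step 2: The highest marginal utility is 9
Step 3: All 99 units go to that agent
Step 4: Total utility = 9 * 99 = 891

891


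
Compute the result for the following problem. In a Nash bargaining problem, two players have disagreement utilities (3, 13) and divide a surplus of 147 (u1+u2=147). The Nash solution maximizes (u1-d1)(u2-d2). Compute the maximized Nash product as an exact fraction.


Step 1: The Nash solution splits surplus symmetrically above the disagreement point
Step 2: u1 = (total + d1 - d2)/2 = (147 + 3 - 13)/2 = 137/2
Step 3: u2 = (total - d1 + d2)/2 = (147 - 3 + 13)/2 = 157/2
Step 4: Nash product = (137/2 - 3) * (157/2 - 13)
Step 5: = 131/2 * 131/2 = 17161/4

17161/4


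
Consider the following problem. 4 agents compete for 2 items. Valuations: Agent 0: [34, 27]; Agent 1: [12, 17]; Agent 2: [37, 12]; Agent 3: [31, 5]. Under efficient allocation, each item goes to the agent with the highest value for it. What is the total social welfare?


Step 1: For each item, find the maximum value among all agents.
Step 2: Item 0 -> Agent 2 (value 37)
Step 3: Item 1 -> Agent 0 (value 27)
Step 4: Total welfare = 37 + 27 = 64

64


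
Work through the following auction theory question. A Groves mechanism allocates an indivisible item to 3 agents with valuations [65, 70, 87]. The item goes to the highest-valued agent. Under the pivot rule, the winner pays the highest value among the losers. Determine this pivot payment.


Step 1: The efficient winner is agent 2 with value 87
Step 2: Other agents' values: [65, 70]
Step 3: Pivot payment = max(others) = 70
Step 4: The winner pays 70

70


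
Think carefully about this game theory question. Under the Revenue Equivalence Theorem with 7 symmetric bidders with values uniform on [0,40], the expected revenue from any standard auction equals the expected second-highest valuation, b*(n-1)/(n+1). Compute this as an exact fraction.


Step 1: By Revenue Equivalence, expected revenue = b*(n-1)/(n+1)
Step 2: Substituting n = 7, b = 40
Step 3: Revenue = 40*(7-1)/(7+1) = 40*6/8
Step 4: Revenue = 240/8 = 30

30


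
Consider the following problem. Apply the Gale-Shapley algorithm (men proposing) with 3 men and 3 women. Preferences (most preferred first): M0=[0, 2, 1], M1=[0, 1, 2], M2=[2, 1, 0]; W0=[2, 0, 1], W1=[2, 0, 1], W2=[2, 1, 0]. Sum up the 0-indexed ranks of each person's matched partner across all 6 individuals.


Step 1: Run Gale-Shapley (men propose, women hold best offer):
  M0 proposes to W0; she accepts
  M1 proposes to W0; rejected
  M1 proposes to W1; she accepts
  M2 proposes to W2; she accepts
Step 2: Final matching: W0-M0, W1-M1, W2-M2
Step 3: 0-indexed ranks (man's rank of his match, then woman's): 0 + 1 + 1 + 2 + 0 + 0
Step 4: Total rank sum = 4

4


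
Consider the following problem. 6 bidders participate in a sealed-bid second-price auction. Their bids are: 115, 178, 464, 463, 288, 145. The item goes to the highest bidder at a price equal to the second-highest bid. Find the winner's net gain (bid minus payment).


Step 1: Sort bids in descending order: 464, 463, 288, 178, 145, 115
Step 2: The winning bid is the highest: 464
Step 3: The payment equals the second-highest bid: 463
Step 4: Surplus = winner's bid - payment = 464 - 463 = 1

1


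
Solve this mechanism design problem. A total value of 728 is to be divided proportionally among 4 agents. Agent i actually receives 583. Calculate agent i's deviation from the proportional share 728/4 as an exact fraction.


Step 1: Proportional share = 728/4 = 182
Step 2: Agent's actual allocation = 583
Step 3: Excess = 583 - 182 = 401

401


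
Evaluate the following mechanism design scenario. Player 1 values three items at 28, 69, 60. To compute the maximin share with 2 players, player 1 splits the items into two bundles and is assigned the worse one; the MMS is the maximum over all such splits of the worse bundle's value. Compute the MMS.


Step 1: Item values = 28, 69, 60
Step 2: Enumerate all 2-bundle partitions and take the smaller bundle:
  Partition 1: {28} vs {69,60} -> bundles 28, 129; min = 28
  Partition 2: {69} vs {28,60} -> bundles 69, 88; min = 69
  Partition 3: {60} vs {28,69} -> bundles 60, 97; min = 60
Step 3: MMS = max(28, 69, 60) = 69

69


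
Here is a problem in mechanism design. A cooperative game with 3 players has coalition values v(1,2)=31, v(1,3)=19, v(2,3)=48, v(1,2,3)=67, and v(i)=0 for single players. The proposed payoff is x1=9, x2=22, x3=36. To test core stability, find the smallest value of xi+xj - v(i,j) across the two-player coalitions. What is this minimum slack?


Step 1: Slack for coalition (1,2): x1+x2 - v12 = 31 - 31 = 0
Step 2: Slack for coalition (1,3): x1+x3 - v13 = 45 - 19 = 26
Step 3: Slack for coalition (2,3): x2+x3 - v23 = 58 - 48 = 10
Step 4: Minimum slack = min(0, 26, 10) = 0, attained by (1,2); no pair can gain by deviating, so the allocation is in the core

0


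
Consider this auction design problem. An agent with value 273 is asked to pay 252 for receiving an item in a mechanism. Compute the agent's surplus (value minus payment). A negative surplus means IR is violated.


Step 1: Surplus = value - payment = 273 - 252 = 21
Step 2: IR is satisfied (surplus >= 0)

21


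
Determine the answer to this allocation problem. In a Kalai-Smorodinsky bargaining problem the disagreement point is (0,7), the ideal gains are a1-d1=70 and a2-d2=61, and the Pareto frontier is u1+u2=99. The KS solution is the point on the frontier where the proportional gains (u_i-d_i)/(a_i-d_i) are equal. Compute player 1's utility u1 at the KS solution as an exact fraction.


Step 1: At the KS point, (u1-d1)/r1 = (u2-d2)/r2 = t and u1+u2 = 99
Step 2: u1 = d1 + r1*t and u2 = d2 + r2*t, so (d1 + r1*t) + (d2 + r2*t) = 99
Step 3: t = (99 - 0 - 7)/(70 + 61) = 92/131
Step 4: u1 = d1 + r1*t = 0 + 70 * 92/131 = 6440/131
Step 5: (Check: u2 = d2 + r2*t = 6529/131; u1+u2 = 6440/131 + 6529/131 = 99, on the frontier.)

6440/131


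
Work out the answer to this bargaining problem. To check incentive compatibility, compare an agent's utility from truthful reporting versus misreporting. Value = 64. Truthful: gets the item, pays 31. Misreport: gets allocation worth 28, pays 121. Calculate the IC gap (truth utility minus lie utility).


Step 1: U(truth) = value - payment = 64 - 31 = 33
Step 2: U(lie) = allocation - payment = 28 - 121 = -93
Step 3: IC gap = 33 - (-93) = 126

126


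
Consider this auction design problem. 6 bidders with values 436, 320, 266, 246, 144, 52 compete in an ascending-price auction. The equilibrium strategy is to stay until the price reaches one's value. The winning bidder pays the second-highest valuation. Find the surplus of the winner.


Step 1: Identify the highest value: 436
Step 2: Identify the second-highest value: 320
Step 3: The final price = second-highest value = 320
Step 4: Surplus = 436 - 320 = 116

116


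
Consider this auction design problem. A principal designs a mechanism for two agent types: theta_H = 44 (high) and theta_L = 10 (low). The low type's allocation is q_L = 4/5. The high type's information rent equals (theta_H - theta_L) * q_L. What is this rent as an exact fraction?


Step 1: theta_H - theta_L = 44 - 10 = 34
Step 2: Information rent = (theta_H - theta_L) * q_L
Step 3: = 34 * 4/5
Step 4: = 136/5

136/5


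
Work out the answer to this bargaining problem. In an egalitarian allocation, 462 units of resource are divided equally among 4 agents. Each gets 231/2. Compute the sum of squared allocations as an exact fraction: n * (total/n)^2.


Step 1: Each agent's share = 462/4 = 231/2
Step 2: Square of each share = (231/2)^2 = 53361/4
Step 3: Sum of squares = 4 * 53361/4 = 53361

53361


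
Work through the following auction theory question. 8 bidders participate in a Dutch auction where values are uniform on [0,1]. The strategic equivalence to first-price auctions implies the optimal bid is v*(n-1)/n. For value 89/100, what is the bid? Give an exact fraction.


Step 1: Dutch auctions are strategically equivalent to first-price auctions
Step 2: The equilibrium bid is b(v) = v*(n-1)/n
Step 3: b = 89/100 * 7/8
Step 4: b = 623/800

623/800


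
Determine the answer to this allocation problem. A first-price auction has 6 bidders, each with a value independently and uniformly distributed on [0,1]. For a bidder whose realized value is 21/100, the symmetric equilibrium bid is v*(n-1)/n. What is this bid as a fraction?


Step 1: The symmetric BNE bidding function is b(v) = v * (n-1) / n
Step 2: Substitute v = 21/100 and n = 6
Step 3: b = 21/100 * 5/6
Step 4: b = 7/40

7/40


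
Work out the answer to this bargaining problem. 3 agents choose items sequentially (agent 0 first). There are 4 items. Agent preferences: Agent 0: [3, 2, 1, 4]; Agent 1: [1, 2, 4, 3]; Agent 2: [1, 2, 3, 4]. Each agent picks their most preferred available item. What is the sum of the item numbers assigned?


Step 1: Agent 0 picks item 3
Step 2: Agent 1 picks item 1
Step 3: Agent 2 picks item 2
Step 4: Sum = 3 + 1 + 2 = 6

6


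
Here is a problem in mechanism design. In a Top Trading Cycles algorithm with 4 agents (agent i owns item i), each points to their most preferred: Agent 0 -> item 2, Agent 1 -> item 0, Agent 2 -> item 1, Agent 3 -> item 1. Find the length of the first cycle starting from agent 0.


Step 1: Trace the pointer graph from agent 0: 0 -> 2 -> 1 -> 0
Step 2: A cycle is detected when we revisit agent 0
Step 3: The cycle is: 0 -> 2 -> 1 -> 0
Step 4: Cycle length = 3

3


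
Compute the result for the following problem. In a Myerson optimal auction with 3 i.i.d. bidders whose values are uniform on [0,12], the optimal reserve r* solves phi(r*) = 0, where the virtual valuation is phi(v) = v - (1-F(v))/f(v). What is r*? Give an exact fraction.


Step 1: For U[0,12], F(v) = v/12 and f(v) = 1/12
Step 2: phi(v) = v - (1 - v/12)/(1/12) = v - (12 - v) = 2v - 12
Step 3: Set phi(r*) = 0: 2r* - 12 = 0
Step 4: r* = 12/2 = 6 (the number of bidders n = 3 does not enter)

6


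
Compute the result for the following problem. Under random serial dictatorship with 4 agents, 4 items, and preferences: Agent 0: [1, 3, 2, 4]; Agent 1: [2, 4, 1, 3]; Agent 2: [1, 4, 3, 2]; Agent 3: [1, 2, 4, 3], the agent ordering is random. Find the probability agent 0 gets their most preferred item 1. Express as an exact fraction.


Step 1: Agent 0 wants item 1
Step 2: There are 24 possible orderings of agents
Step 3: In 8 orderings, agent 0 gets item 1
Step 4: Probability = 8/24 = 1/3

1/3


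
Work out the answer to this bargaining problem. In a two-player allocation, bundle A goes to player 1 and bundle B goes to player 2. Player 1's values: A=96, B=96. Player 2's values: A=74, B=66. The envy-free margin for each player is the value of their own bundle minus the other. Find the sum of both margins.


Step 1: Player 1's margin = v1(A) - v1(B) = 96 - 96 = 0
Step 2: Player 2's margin = v2(B) - v2(A) = 66 - 74 = -8
Step 3: Total margin = 0 + -8 = -8

-8


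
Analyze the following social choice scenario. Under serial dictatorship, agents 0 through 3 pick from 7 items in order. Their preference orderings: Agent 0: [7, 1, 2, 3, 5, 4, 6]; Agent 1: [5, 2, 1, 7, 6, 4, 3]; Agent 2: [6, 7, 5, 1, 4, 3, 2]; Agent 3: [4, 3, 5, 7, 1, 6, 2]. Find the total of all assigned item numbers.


Step 1: Agent 0 picks item 7
Step 2: Agent 1 picks item 5
Step 3: Agent 2 picks item 6
Step 4: Agent 3 picks item 4
Step 5: Sum = 7 + 5 + 6 + 4 = 22

22


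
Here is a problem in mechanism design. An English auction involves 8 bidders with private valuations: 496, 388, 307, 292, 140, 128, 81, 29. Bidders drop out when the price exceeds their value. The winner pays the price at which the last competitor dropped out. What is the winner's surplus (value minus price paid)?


Step 1: Identify the highest value: 496
Step 2: Identify the second-highest value: 388
Step 3: The final price = second-highest value = 388
Step 4: Surplus = 496 - 388 = 108

108
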